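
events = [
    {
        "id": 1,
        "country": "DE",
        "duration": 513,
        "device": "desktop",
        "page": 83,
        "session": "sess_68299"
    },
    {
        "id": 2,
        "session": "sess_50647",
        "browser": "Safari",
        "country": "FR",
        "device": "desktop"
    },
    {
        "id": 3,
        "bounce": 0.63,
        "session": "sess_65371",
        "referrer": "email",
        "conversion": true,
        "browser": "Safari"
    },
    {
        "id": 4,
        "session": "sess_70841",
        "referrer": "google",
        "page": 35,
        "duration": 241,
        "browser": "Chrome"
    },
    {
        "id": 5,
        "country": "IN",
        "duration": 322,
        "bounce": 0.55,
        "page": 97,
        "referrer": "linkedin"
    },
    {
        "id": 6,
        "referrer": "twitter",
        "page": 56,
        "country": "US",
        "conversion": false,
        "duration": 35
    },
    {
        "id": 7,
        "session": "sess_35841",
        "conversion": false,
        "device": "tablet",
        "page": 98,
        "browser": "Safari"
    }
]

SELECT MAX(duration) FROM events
513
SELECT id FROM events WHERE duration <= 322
[4, 5, 6]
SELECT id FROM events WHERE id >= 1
[1, 2, 3, 4, 5, 6, 7]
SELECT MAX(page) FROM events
98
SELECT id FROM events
[1, 2, 3, 4, 5, 6, 7]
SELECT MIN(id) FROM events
1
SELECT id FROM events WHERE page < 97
[1, 4, 6]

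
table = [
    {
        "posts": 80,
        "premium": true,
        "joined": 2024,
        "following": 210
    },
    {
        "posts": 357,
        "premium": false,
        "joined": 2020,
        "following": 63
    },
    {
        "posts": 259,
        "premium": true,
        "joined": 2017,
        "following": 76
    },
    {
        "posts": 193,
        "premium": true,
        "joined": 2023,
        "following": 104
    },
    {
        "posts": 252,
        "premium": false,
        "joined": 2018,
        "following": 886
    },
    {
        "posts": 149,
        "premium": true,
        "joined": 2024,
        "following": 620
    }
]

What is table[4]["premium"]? False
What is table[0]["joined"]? 2024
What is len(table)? 6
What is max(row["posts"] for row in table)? 357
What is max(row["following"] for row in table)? 886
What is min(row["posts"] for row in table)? 80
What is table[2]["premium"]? True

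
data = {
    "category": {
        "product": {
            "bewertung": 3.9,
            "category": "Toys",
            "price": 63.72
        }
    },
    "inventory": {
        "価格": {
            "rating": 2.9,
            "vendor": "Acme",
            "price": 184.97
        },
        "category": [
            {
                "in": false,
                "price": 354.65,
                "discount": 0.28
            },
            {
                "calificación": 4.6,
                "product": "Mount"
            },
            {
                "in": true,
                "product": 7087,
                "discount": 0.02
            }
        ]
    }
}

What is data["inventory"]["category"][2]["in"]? True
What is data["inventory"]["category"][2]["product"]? 7087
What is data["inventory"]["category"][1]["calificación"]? 4.6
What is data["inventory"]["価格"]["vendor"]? "Acme"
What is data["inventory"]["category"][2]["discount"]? 0.02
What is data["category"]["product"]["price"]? 63.72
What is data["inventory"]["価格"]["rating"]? 2.9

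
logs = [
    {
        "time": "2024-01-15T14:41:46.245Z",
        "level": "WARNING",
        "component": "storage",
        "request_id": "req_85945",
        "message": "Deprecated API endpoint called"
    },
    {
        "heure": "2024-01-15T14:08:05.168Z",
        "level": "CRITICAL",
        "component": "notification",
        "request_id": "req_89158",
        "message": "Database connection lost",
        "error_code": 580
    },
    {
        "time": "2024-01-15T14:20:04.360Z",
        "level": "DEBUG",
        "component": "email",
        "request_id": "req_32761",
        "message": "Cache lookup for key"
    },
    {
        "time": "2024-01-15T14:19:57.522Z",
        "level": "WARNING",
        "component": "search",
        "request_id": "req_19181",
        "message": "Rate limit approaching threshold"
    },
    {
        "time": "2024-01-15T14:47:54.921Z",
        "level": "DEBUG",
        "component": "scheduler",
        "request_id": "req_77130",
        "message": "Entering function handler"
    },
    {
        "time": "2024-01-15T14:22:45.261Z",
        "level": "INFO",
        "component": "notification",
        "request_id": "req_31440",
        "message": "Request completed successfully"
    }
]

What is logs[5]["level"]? "INFO"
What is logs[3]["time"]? "2024-01-15T14:19:57.522Z"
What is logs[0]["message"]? "Deprecated API endpoint called"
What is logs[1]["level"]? "CRITICAL"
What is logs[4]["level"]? "DEBUG"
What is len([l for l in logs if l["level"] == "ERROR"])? 0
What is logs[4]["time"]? "2024-01-15T14:47:54.921Z"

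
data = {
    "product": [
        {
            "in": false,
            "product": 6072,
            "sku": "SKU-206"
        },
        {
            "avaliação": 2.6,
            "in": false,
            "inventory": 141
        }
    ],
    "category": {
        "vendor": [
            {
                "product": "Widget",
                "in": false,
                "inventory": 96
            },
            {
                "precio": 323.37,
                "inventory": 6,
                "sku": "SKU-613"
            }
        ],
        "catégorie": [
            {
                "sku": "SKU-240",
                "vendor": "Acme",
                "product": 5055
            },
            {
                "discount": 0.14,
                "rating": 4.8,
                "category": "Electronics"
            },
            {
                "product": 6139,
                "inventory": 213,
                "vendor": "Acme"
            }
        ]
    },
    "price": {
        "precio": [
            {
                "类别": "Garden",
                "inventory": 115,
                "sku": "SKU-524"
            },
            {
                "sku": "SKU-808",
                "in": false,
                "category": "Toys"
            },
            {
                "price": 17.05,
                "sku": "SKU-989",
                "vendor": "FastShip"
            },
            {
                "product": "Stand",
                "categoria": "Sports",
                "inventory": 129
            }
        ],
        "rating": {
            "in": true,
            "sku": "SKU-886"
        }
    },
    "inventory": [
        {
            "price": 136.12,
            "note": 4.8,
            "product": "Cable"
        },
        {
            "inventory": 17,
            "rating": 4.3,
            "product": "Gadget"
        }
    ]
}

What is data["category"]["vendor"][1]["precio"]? 323.37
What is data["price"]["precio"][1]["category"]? "Toys"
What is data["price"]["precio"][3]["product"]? "Stand"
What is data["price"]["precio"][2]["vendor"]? "FastShip"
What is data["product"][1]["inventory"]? 141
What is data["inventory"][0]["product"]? "Cable"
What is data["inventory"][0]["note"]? 4.8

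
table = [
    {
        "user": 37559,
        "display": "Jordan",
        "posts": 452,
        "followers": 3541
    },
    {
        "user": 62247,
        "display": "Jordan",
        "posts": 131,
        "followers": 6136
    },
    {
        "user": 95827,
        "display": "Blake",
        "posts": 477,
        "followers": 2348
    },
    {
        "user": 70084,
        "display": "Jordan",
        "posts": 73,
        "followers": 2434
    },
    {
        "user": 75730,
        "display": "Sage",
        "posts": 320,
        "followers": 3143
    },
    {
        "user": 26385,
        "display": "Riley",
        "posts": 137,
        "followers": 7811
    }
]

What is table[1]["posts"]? 131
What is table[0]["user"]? 37559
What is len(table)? 6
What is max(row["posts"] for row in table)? 477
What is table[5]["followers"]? 7811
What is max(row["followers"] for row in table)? 7811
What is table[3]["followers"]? 2434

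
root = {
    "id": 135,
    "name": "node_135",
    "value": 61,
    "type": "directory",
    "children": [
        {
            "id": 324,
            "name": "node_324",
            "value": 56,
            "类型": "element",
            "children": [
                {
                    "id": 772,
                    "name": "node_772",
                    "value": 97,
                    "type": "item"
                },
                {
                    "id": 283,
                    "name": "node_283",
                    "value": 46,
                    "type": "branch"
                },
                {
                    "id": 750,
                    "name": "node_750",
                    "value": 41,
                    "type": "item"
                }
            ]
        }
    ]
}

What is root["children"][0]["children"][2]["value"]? 41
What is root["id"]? 135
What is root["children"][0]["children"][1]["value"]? 46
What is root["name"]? "node_135"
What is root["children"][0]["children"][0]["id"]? 772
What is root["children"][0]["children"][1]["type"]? "branch"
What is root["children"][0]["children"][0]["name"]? "node_772"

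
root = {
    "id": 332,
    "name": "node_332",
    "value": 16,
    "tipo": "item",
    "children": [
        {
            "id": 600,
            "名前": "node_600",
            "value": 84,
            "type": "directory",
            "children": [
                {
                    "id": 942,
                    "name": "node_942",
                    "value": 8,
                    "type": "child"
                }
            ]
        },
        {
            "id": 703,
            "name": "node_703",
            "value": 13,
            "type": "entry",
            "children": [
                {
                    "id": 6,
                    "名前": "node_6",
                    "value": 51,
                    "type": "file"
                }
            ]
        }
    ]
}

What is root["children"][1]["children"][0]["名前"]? "node_6"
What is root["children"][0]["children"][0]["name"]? "node_942"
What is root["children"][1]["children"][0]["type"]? "file"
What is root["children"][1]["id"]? 703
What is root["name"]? "node_332"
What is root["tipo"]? "item"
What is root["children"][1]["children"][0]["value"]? 51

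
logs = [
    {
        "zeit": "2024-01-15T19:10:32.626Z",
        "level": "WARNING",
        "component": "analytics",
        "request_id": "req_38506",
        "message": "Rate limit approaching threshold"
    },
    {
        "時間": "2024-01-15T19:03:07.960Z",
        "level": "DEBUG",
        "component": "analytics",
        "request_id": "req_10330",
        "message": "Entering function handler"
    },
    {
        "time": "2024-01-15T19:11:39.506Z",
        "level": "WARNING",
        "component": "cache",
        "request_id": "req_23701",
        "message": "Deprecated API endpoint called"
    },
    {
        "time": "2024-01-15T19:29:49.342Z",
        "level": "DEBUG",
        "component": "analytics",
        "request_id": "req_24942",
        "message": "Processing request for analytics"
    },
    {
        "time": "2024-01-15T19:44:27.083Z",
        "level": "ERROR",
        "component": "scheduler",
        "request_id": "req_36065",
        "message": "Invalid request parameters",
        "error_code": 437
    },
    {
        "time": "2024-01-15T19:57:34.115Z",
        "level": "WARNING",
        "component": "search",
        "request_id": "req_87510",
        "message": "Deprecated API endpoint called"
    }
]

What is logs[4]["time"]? "2024-01-15T19:44:27.083Z"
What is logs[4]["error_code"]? 437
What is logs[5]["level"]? "WARNING"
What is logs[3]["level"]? "DEBUG"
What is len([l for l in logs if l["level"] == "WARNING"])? 3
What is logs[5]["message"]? "Deprecated API endpoint called"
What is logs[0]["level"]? "WARNING"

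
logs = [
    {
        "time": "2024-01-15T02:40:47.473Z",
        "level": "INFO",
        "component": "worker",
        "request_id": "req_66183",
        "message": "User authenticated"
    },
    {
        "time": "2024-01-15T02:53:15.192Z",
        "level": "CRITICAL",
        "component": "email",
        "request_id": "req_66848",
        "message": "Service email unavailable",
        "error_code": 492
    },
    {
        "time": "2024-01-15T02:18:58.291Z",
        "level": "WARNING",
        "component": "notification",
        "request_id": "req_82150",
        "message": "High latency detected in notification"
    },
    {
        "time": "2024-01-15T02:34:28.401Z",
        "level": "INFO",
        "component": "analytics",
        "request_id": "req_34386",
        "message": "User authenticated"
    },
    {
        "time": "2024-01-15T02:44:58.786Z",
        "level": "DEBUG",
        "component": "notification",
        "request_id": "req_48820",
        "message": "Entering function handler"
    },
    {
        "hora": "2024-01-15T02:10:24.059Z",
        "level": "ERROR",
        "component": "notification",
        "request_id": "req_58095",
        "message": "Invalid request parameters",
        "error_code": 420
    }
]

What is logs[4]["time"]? "2024-01-15T02:44:58.786Z"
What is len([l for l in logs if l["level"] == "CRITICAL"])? 1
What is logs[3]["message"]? "User authenticated"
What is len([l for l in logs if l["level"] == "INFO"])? 2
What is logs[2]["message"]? "High latency detected in notification"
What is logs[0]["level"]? "INFO"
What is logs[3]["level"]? "INFO"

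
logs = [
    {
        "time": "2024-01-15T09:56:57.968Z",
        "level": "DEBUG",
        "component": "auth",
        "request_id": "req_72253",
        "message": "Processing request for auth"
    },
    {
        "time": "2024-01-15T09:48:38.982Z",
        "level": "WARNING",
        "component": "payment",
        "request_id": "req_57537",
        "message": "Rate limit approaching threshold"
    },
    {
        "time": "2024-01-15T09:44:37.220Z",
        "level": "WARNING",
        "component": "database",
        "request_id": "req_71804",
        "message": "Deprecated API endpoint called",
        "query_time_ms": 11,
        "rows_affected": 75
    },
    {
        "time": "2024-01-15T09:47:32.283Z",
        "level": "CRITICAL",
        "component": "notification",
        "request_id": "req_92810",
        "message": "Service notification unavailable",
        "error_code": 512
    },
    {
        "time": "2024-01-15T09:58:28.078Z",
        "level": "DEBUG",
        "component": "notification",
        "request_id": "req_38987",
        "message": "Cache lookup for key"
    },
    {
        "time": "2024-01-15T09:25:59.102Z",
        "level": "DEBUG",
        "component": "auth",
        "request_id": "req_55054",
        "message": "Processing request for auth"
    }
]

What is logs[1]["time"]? "2024-01-15T09:48:38.982Z"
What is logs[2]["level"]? "WARNING"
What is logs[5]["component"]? "auth"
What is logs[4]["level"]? "DEBUG"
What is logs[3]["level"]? "CRITICAL"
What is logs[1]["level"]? "WARNING"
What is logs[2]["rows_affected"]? 75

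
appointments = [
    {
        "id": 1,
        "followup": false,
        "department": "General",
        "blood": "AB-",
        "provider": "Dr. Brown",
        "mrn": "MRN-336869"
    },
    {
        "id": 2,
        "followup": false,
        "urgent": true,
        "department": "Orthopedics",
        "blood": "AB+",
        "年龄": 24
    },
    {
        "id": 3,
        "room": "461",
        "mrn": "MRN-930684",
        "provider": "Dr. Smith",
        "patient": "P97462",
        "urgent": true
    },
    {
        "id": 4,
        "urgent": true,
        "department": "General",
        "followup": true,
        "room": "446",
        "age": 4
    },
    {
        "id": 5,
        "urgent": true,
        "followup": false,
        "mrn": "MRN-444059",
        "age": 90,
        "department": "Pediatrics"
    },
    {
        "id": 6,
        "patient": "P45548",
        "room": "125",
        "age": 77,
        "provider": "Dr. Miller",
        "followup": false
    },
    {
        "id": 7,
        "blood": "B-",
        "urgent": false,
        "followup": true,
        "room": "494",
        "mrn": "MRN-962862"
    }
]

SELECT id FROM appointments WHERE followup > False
[4, 7]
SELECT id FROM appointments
[1, 2, 3, 4, 5, 6, 7]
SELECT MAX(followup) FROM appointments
True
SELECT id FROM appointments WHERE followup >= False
[1, 2, 4, 5, 6, 7]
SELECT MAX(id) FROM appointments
7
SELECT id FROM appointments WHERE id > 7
[]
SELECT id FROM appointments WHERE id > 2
[3, 4, 5, 6, 7]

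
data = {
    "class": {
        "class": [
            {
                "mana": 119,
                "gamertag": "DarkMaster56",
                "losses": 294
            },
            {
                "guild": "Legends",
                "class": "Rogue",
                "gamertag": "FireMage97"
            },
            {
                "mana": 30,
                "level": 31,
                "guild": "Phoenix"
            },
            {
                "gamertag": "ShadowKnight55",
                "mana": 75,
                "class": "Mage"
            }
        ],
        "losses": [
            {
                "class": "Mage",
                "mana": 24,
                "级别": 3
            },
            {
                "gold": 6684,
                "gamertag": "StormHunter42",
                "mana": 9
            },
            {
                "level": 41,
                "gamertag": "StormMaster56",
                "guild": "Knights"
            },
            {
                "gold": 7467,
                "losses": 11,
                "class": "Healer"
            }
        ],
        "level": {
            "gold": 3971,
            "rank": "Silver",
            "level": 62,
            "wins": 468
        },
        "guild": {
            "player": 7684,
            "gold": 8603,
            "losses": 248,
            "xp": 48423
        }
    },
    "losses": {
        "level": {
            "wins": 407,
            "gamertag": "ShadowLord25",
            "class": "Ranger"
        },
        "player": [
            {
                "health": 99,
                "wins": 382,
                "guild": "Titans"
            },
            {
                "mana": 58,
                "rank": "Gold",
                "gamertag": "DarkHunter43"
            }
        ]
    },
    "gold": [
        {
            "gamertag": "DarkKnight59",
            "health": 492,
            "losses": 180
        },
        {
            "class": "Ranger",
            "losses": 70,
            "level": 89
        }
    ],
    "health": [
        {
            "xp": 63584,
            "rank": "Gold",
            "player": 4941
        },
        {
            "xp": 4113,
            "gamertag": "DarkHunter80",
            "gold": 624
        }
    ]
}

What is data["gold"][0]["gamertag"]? "DarkKnight59"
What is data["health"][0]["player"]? 4941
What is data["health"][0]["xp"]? 63584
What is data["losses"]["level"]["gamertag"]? "ShadowLord25"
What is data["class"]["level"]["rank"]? "Silver"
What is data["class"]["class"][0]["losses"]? 294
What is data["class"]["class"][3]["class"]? "Mage"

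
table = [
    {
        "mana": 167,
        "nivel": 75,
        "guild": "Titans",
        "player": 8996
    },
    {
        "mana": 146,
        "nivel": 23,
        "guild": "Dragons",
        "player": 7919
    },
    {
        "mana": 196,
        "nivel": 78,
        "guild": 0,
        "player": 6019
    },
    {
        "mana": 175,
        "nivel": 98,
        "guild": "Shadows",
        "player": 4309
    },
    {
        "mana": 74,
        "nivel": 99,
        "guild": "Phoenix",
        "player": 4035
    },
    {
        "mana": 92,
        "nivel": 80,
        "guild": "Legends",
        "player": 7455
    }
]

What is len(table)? 6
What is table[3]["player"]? 4309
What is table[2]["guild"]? 0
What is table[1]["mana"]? 146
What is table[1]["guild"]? "Dragons"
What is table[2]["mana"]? 196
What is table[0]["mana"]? 167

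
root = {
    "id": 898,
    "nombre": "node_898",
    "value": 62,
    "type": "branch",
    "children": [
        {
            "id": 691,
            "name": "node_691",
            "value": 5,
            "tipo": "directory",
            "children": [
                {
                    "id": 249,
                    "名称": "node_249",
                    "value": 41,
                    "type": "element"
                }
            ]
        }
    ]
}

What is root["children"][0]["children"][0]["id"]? 249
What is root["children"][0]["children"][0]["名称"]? "node_249"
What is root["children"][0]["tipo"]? "directory"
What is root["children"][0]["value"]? 5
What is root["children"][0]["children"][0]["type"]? "element"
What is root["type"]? "branch"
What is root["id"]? 898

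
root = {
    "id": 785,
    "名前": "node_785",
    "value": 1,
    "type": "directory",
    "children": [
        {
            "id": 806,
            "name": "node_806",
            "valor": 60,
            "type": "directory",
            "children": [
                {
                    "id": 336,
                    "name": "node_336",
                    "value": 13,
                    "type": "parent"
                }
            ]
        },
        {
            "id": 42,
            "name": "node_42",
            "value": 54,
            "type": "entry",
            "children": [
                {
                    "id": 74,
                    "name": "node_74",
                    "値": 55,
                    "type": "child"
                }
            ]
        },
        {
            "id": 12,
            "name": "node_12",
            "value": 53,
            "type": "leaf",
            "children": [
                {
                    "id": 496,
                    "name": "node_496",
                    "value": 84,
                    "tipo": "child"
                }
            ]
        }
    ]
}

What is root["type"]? "directory"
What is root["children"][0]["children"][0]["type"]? "parent"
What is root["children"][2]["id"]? 12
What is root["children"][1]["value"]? 54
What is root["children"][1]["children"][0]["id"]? 74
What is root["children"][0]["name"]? "node_806"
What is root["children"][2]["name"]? "node_12"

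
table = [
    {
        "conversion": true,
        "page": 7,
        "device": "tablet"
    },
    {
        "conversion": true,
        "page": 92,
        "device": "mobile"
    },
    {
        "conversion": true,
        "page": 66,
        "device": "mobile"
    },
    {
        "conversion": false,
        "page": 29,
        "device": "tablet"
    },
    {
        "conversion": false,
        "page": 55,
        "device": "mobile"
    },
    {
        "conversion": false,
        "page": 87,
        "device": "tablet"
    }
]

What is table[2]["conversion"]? True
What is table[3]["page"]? 29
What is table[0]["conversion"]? True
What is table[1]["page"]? 92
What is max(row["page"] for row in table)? 92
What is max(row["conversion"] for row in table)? True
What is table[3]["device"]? "tablet"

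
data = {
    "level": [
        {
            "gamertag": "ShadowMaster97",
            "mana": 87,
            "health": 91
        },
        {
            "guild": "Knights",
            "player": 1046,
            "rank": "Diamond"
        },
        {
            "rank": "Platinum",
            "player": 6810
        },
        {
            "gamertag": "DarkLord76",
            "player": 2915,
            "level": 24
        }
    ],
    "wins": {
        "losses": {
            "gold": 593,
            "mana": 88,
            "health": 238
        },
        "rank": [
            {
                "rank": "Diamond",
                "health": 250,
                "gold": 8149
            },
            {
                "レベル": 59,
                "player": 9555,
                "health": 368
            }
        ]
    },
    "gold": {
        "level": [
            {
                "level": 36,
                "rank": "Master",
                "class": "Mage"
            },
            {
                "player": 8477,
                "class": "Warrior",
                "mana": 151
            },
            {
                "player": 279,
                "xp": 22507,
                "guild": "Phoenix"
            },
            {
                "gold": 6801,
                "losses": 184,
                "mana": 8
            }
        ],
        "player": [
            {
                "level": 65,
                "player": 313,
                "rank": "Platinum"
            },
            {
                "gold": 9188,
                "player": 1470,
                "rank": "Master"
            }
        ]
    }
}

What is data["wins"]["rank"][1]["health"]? 368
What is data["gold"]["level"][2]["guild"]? "Phoenix"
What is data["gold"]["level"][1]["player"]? 8477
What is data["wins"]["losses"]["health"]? 238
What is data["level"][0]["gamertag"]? "ShadowMaster97"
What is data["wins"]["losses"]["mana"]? 88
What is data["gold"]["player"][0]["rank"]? "Platinum"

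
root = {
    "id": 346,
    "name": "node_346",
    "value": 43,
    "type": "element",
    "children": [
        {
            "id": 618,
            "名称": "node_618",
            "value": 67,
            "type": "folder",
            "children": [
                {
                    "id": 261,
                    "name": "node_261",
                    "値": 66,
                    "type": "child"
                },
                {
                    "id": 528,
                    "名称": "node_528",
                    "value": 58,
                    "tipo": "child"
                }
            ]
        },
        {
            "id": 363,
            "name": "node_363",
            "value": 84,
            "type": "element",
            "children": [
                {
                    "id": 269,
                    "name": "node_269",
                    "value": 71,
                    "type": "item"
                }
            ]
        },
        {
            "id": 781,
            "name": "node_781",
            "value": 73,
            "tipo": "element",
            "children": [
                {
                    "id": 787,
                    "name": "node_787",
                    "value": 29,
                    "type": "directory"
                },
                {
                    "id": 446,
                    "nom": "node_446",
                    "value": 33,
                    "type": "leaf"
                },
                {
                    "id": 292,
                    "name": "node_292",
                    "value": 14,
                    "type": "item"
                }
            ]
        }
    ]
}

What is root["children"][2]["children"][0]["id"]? 787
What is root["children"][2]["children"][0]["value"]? 29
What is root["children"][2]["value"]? 73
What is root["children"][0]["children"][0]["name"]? "node_261"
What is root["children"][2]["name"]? "node_781"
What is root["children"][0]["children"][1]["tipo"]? "child"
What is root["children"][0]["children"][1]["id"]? 528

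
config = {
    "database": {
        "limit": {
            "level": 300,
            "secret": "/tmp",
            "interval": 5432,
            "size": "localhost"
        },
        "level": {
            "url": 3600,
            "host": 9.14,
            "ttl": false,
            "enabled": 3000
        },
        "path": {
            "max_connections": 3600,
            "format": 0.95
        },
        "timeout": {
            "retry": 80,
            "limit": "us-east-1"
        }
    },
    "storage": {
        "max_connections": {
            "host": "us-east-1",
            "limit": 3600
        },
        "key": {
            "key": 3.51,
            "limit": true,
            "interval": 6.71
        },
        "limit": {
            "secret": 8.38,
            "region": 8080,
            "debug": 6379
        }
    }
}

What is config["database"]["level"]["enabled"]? 3000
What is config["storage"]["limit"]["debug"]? 6379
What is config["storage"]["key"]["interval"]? 6.71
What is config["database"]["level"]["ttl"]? False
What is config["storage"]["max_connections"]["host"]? "us-east-1"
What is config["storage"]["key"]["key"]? 3.51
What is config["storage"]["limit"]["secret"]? 8.38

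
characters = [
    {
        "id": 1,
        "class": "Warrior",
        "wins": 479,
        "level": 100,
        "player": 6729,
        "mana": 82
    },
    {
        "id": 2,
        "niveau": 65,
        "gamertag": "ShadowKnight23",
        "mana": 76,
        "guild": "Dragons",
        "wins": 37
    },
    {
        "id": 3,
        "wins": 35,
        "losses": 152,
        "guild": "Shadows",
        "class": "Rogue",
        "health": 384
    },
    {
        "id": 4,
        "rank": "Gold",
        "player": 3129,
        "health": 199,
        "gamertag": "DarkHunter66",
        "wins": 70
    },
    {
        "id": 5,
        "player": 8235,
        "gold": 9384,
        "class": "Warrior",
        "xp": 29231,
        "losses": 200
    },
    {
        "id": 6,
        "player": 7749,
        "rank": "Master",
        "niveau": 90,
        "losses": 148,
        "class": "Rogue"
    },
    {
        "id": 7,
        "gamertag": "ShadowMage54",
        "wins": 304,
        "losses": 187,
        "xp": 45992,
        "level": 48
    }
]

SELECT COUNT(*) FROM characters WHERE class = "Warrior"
2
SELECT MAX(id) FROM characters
7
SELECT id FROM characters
[1, 2, 3, 4, 5, 6, 7]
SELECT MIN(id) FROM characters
1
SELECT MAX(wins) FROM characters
479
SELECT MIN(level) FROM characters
48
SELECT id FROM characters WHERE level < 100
[7]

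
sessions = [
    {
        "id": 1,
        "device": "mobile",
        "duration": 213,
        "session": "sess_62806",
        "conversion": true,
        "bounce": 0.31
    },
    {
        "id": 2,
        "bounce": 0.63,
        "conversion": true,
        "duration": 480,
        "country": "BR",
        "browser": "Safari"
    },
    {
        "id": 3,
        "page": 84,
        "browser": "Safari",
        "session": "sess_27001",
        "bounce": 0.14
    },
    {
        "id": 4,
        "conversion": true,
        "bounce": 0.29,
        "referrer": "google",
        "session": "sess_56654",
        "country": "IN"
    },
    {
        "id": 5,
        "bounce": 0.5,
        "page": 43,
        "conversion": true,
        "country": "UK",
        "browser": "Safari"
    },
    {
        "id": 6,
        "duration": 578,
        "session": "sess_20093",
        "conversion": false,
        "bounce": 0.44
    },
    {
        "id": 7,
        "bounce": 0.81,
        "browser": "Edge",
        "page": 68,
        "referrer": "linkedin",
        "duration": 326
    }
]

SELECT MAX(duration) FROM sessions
578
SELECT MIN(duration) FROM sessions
213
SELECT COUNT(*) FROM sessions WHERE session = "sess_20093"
1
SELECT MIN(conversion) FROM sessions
False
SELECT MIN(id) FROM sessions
1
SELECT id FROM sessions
[1, 2, 3, 4, 5, 6, 7]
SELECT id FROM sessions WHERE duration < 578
[1, 2, 7]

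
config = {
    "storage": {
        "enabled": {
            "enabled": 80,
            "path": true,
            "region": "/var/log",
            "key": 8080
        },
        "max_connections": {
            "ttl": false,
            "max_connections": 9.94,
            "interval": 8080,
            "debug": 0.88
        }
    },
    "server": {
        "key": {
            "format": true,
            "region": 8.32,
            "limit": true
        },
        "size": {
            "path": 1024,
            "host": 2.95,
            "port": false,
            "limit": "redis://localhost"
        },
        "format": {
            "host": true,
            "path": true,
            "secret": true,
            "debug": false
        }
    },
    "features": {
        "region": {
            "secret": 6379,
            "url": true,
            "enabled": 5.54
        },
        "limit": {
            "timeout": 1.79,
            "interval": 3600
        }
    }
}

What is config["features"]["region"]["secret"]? 6379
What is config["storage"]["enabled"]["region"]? "/var/log"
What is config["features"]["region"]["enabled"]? 5.54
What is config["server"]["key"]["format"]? True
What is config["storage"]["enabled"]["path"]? True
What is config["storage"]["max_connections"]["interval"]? 8080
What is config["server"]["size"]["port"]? False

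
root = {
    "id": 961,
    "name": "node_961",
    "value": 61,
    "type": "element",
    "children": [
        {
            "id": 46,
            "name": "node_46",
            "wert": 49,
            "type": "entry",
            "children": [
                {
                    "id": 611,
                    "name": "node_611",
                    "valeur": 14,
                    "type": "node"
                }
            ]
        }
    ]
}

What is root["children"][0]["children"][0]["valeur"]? 14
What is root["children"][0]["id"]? 46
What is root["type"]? "element"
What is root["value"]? 61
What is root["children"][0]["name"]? "node_46"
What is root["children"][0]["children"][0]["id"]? 611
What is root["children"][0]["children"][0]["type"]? "node"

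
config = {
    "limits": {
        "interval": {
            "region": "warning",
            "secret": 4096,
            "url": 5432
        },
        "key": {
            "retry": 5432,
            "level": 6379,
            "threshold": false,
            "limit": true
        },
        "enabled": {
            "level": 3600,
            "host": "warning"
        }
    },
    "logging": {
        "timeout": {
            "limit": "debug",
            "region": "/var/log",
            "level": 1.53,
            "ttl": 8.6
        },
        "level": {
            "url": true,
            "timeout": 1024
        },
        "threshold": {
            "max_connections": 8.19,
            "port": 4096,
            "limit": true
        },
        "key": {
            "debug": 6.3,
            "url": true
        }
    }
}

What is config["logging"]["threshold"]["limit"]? True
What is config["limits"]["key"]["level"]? 6379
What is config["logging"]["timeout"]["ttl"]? 8.6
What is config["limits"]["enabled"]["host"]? "warning"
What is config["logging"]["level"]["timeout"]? 1024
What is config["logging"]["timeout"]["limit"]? "debug"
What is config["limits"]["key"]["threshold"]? False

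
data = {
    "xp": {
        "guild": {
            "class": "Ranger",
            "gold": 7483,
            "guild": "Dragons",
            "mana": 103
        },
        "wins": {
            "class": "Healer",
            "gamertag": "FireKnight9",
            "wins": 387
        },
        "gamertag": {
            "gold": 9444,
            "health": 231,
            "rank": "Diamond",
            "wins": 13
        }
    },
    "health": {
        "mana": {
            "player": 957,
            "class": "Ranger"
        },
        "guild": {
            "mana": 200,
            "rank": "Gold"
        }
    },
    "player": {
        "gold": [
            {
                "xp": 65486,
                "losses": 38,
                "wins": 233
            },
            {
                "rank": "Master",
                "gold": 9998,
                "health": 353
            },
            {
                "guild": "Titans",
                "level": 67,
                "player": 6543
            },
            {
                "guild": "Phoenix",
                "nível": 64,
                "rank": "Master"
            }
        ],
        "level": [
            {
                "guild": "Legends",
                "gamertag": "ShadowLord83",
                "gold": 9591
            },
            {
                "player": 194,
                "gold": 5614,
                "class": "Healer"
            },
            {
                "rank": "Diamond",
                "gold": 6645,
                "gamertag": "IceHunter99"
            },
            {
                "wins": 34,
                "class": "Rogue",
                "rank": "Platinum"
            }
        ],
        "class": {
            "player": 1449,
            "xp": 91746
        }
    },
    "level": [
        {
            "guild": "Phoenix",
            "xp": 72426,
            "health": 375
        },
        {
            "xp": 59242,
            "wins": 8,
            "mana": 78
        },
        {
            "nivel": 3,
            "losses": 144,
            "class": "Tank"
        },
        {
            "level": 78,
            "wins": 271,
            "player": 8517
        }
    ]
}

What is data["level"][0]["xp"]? 72426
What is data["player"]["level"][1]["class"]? "Healer"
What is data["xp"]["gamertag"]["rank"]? "Diamond"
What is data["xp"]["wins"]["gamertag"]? "FireKnight9"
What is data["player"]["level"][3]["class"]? "Rogue"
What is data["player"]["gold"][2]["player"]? 6543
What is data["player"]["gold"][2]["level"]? 67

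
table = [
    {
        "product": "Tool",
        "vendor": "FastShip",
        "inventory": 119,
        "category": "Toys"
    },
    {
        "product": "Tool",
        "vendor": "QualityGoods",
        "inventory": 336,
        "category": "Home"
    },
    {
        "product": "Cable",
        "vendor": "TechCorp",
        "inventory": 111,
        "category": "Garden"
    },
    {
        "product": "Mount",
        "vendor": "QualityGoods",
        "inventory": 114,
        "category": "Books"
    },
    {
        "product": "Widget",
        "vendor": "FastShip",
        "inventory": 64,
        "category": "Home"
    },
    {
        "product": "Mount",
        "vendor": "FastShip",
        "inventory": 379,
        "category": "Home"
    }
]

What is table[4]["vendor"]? "FastShip"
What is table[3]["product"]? "Mount"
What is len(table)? 6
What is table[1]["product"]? "Tool"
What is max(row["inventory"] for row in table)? 379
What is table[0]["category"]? "Toys"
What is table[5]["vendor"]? "FastShip"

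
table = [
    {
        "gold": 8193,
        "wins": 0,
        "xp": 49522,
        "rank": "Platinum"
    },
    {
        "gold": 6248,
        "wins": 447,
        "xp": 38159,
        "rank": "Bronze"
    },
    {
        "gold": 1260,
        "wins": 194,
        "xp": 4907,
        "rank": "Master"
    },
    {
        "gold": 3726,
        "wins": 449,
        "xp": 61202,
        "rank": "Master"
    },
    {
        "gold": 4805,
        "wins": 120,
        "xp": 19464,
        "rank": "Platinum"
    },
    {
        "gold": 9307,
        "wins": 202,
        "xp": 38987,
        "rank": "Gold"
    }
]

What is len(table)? 6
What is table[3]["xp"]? 61202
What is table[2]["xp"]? 4907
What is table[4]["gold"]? 4805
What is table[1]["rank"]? "Bronze"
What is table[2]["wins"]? 194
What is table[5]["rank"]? "Gold"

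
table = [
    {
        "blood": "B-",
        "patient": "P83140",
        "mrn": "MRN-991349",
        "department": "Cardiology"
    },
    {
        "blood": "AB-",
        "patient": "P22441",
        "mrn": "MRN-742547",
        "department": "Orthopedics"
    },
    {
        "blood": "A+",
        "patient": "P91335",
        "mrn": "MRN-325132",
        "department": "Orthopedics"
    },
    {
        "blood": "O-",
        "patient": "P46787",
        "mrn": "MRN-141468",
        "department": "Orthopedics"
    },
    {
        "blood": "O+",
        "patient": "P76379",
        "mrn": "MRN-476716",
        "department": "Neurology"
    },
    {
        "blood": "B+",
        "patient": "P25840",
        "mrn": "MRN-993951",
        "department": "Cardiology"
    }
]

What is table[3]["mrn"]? "MRN-141468"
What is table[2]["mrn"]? "MRN-325132"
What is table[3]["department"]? "Orthopedics"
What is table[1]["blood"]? "AB-"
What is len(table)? 6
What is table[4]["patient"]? "P76379"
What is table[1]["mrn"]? "MRN-742547"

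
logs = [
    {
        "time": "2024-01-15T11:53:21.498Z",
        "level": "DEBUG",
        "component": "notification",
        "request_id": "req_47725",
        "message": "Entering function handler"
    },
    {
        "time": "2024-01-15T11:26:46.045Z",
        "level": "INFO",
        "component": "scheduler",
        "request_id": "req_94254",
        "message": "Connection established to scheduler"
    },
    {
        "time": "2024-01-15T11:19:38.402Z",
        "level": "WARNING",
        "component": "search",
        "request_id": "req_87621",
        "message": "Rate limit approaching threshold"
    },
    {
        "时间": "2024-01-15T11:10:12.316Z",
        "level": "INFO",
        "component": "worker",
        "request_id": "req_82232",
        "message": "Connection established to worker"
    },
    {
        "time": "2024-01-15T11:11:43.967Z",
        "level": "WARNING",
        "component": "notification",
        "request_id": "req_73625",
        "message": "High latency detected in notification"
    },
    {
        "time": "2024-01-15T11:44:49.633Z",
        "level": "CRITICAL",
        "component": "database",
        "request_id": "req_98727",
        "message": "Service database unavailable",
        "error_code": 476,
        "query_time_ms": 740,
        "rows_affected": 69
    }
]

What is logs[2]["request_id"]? "req_87621"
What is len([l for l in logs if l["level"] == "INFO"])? 2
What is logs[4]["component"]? "notification"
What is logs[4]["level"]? "WARNING"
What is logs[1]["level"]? "INFO"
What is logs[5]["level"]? "CRITICAL"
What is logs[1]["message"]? "Connection established to scheduler"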